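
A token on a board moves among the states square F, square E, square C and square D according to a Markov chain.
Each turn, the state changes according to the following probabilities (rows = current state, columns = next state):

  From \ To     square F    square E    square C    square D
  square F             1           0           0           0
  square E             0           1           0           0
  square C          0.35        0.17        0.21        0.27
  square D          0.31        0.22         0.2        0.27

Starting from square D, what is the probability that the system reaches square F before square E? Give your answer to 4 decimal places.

0.6024

Let h(s) be the probability of absorption at square F starting from transient state s. Then h(square F) = 1 and h(square E) = 0. By first-step analysis:
h(square C) = 0.35·1 + 0.17·0 + 0.21·h(square C) + 0.27·h(square D)
h(square D) = 0.31·1 + 0.22·0 + 0.2·h(square C) + 0.27·h(square D)
Solving: h(square C) = 0.6489, h(square D) = 0.6024.
Starting from square D, the probability is 0.6024.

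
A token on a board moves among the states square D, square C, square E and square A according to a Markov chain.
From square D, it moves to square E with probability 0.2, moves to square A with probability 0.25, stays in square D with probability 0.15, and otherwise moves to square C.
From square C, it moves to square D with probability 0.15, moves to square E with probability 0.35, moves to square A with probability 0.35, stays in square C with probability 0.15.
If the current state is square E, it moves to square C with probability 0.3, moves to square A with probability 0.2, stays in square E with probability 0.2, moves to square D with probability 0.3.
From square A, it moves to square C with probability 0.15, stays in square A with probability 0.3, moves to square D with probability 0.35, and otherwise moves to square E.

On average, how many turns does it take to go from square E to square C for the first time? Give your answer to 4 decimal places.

Let t(s) be the expected number of turns to first reach square C from state s, with t(square C) = 0. Conditioning on the first turn:
t(square D) = 1 + 0.15·t(square D) + 0.2·t(square E) + 0.25·t(square A)
t(square E) = 1 + 0.3·t(square D) + 0.2·t(square E) + 0.2·t(square A)
t(square A) = 1 + 0.35·t(square D) + 0.2·t(square E) + 0.3·t(square A)
Solving: t(square D) = 3.1561, t(square E) = 3.4302, t(square A) = 3.9867.
Expected turns from square E to square C: 3.4302.

3.4302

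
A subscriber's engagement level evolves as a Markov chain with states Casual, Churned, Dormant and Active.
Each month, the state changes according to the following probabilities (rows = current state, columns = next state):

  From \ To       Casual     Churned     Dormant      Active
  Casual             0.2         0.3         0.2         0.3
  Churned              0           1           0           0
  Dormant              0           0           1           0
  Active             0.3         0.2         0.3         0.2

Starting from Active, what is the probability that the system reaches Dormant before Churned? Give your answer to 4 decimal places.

Let h(s) be the probability of absorption at Dormant starting from transient state s. Then h(Dormant) = 1 and h(Churned) = 0. By first-step analysis:
h(Casual) = 0.2·h(Casual) + 0.3·0 + 0.2·1 + 0.3·h(Active)
h(Active) = 0.3·h(Casual) + 0.2·0 + 0.3·1 + 0.2·h(Active)
Solving: h(Casual) = 0.4545, h(Active) = 0.5455.
Starting from Active, the probability is 0.5455.

0.5455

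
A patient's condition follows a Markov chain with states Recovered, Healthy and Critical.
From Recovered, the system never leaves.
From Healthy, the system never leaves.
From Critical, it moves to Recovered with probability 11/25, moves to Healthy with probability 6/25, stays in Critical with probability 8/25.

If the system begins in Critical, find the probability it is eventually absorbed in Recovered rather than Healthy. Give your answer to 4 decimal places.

0.6471

Let h(s) be the probability of absorption at Recovered starting from transient state s. Then h(Recovered) = 1 and h(Healthy) = 0. By first-step analysis:
h(Critical) = 0.44·1 + 0.24·0 + 0.32·h(Critical)
Solving: h(Critical) = 0.6471.
Starting from Critical, the probability is 0.6471.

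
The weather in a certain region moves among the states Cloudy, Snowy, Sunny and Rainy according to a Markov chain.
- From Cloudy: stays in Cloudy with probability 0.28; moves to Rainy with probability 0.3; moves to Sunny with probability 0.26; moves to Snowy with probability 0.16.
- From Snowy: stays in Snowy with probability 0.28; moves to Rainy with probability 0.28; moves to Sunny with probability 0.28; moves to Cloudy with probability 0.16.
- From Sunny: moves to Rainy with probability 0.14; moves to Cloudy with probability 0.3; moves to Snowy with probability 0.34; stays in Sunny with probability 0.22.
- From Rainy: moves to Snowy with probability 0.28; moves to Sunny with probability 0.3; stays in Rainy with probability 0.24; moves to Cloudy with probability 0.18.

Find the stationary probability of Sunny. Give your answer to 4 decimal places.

0.2643

Let the stationary distribution be π with π = πP and π_1 + π_2 + π_3 + π_4 = 1.
π_1 = 0.28·π_1 + 0.16·π_2 + 0.3·π_3 + 0.18·π_4
π_2 = 0.16·π_1 + 0.28·π_2 + 0.34·π_3 + 0.28·π_4
π_3 = 0.26·π_1 + 0.28·π_2 + 0.22·π_3 + 0.3·π_4
Solving with the normalization constraint gives π = (0.2293, 0.2683, 0.2643, 0.2381).
So the stationary probability of Sunny is 0.2643.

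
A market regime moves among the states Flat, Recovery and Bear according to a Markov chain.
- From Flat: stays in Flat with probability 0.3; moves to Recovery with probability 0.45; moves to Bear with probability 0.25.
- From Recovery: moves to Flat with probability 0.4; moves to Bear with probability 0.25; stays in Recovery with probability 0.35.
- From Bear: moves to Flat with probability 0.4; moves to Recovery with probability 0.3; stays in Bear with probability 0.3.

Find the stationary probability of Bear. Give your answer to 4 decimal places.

0.2632

Let the stationary distribution be π with π = πP and π_1 + π_2 + π_3 = 1.
π_1 = 0.3·π_1 + 0.4·π_2 + 0.4·π_3
π_2 = 0.45·π_1 + 0.35·π_2 + 0.3·π_3
Solving with the normalization constraint gives π = (0.3636, 0.3732, 0.2632).
So the stationary probability of Bear is 0.2632.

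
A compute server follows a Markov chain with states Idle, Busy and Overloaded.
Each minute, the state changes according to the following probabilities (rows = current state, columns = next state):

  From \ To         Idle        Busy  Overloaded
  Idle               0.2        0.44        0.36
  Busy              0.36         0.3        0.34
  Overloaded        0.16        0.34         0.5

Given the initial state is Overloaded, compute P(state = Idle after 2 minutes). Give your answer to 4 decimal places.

0.2344

Sum over the intermediate state after 1 minute:
P = P(Overloaded→Idle)·P(Idle→Idle) + P(Overloaded→Busy)·P(Busy→Idle) + P(Overloaded→Overloaded)·P(Overloaded→Idle)
  = 0.16×0.2 + 0.34×0.36 + 0.5×0.16
  = 0.0320 + 0.1224 + 0.0800 = 0.2344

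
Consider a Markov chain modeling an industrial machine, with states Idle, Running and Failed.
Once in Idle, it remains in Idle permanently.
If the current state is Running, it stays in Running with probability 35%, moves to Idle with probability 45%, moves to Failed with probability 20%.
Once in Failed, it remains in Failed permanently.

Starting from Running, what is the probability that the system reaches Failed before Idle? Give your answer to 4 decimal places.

Let h(s) be the probability of absorption at Failed starting from transient state s. Then h(Failed) = 1 and h(Idle) = 0. By first-step analysis:
h(Running) = 0.45·0 + 0.35·h(Running) + 0.2·1
Solving: h(Running) = 0.3077.
Starting from Running, the probability is 0.3077.

0.3077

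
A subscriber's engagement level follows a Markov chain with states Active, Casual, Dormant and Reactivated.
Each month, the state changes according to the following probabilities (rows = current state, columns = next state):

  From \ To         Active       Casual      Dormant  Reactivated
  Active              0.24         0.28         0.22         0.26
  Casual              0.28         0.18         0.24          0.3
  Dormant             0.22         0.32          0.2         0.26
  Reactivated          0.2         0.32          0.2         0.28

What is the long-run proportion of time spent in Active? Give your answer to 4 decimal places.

0.2355

Let the stationary distribution be π with π = πP and π_1 + π_2 + π_3 + π_4 = 1.
π_1 = 0.24·π_1 + 0.28·π_2 + 0.22·π_3 + 0.2·π_4
π_2 = 0.28·π_1 + 0.18·π_2 + 0.32·π_3 + 0.32·π_4
π_3 = 0.22·π_1 + 0.24·π_2 + 0.2·π_3 + 0.2·π_4
Solving with the normalization constraint gives π = (0.2355, 0.2724, 0.2156, 0.2764).
So the stationary probability of Active is 0.2355.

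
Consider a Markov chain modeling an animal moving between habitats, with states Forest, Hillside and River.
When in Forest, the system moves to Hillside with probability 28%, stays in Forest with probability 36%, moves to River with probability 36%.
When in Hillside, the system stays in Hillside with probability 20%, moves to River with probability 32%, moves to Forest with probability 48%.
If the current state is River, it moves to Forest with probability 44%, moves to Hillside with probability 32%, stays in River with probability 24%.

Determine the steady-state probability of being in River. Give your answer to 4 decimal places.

0.3118

Let the stationary distribution be π with π = πP and π_1 + π_2 + π_3 = 1.
π_1 = 0.36·π_1 + 0.48·π_2 + 0.44·π_3
π_2 = 0.28·π_1 + 0.2·π_2 + 0.32·π_3
Solving with the normalization constraint gives π = (0.4174, 0.2708, 0.3118).
So the stationary probability of River is 0.3118.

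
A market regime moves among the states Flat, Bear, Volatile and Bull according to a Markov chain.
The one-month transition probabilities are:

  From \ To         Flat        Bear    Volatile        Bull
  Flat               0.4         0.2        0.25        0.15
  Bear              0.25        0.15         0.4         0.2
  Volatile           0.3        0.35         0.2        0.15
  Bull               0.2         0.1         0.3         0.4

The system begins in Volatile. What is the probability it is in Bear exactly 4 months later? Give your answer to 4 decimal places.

0.2094

Propagate the distribution vector 4 months from Volatile.
After 0 months: (0.0000, 0.0000, 1.0000, 0.0000)
After 1 month: (0.3000, 0.3500, 0.2000, 0.1500)
After 2 months: (0.2975, 0.1975, 0.3000, 0.2050)
After 3 months: (0.2994, 0.2146, 0.2749, 0.2111)
After 4 months: (0.2981, 0.2094, 0.2790, 0.2135)
P(in Bear after 4 months) = 0.2094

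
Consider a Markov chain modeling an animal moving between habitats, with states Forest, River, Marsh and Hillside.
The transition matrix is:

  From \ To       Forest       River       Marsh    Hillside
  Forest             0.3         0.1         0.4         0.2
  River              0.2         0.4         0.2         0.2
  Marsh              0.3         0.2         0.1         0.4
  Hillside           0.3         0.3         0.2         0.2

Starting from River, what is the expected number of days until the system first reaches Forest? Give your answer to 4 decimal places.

Let t(s) be the expected number of days to first reach Forest from state s, with t(Forest) = 0. Conditioning on the first day:
t(River) = 1 + 0.4·t(River) + 0.2·t(Marsh) + 0.2·t(Hillside)
t(Marsh) = 1 + 0.2·t(River) + 0.1·t(Marsh) + 0.4·t(Hillside)
t(Hillside) = 1 + 0.3·t(River) + 0.2·t(Marsh) + 0.2·t(Hillside)
Solving: t(River) = 4.1353, t(Marsh) = 3.6842, t(Hillside) = 3.7218.
Expected days from River to Forest: 4.1353.

4.1353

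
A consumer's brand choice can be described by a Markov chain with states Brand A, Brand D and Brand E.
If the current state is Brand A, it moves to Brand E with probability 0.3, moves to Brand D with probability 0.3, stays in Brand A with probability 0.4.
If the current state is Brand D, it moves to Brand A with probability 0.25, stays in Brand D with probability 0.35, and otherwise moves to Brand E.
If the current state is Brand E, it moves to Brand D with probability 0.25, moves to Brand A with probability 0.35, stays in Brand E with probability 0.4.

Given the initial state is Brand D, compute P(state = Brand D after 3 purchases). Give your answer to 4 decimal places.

0.2961

Propagate the distribution vector 3 purchases from Brand D.
After 0 purchases: (0.0000, 1.0000, 0.0000)
After 1 purchase: (0.2500, 0.3500, 0.4000)
After 2 purchases: (0.3275, 0.2975, 0.3750)
After 3 purchases: (0.3366, 0.2961, 0.3673)
P(in Brand D after 3 purchases) = 0.2961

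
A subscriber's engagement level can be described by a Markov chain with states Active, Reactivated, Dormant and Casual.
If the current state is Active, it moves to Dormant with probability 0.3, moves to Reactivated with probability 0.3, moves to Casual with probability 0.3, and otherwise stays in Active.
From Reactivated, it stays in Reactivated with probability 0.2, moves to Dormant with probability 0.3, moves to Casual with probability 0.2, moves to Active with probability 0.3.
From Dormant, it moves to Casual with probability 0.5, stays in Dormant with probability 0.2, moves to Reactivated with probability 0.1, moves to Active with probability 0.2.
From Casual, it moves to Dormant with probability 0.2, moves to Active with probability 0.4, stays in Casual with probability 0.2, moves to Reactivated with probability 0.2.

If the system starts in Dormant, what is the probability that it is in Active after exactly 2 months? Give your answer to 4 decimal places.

0.2900

Propagate the distribution vector 2 months from Dormant.
After 0 months: (0.0000, 0.0000, 1.0000, 0.0000)
After 1 month: (0.2000, 0.1000, 0.2000, 0.5000)
After 2 months: (0.2900, 0.2000, 0.2300, 0.2800)
P(in Active after 2 months) = 0.2900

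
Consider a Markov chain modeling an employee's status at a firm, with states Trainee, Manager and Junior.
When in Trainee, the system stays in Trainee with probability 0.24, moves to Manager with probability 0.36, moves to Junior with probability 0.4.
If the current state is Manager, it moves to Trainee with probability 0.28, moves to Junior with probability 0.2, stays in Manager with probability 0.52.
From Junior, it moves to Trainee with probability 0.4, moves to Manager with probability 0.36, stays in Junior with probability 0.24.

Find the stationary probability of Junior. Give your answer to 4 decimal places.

Let the stationary distribution be π with π = πP and π_1 + π_2 + π_3 = 1.
π_1 = 0.24·π_1 + 0.28·π_2 + 0.4·π_3
π_2 = 0.36·π_1 + 0.52·π_2 + 0.36·π_3
Solving with the normalization constraint gives π = (0.3005, 0.4286, 0.2709).
So the stationary probability of Junior is 0.2709.

0.2709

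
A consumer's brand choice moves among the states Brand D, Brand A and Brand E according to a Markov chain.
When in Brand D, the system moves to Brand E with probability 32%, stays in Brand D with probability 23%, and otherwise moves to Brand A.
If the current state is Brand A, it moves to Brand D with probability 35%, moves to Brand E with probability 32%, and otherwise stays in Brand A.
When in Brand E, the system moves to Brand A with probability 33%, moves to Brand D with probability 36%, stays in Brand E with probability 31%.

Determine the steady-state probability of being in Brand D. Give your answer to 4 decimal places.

Let the stationary distribution be π with π = πP and π_1 + π_2 + π_3 = 1.
π_1 = 0.23·π_1 + 0.35·π_2 + 0.36·π_3
π_2 = 0.45·π_1 + 0.33·π_2 + 0.33·π_3
Solving with the normalization constraint gives π = (0.3153, 0.3678, 0.3168).
So the stationary probability of Brand D is 0.3153.

0.3153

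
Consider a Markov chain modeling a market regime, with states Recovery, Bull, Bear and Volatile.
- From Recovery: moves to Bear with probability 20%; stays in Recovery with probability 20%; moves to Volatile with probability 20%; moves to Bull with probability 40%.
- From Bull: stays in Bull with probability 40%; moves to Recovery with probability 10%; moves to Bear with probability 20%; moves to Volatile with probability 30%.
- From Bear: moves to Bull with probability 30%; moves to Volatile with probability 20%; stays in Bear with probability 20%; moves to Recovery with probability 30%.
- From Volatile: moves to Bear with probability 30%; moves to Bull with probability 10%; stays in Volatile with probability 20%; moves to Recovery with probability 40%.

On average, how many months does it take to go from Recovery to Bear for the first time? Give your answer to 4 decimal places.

Let t(s) be the expected number of months to first reach Bear from state s, with t(Bear) = 0. Conditioning on the first month:
t(Recovery) = 1 + 0.2·t(Recovery) + 0.4·t(Bull) + 0.2·t(Volatile)
t(Bull) = 1 + 0.1·t(Recovery) + 0.4·t(Bull) + 0.3·t(Volatile)
t(Volatile) = 1 + 0.4·t(Recovery) + 0.1·t(Bull) + 0.2·t(Volatile)
Solving: t(Recovery) = 4.4783, t(Bull) = 4.4348, t(Volatile) = 4.0435.
Expected months from Recovery to Bear: 4.4783.

4.4783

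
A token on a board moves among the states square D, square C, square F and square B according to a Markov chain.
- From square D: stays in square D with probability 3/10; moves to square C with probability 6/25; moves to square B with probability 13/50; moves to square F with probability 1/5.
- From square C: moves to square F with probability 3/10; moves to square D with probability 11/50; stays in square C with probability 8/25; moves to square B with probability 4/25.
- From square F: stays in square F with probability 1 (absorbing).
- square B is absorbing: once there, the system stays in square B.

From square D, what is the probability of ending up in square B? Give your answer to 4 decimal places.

Let h(s) be the probability of absorption at square B starting from transient state s. Then h(square B) = 1 and h(square F) = 0. By first-step analysis:
h(square D) = 0.3·h(square D) + 0.24·h(square C) + 0.2·0 + 0.26·1
h(square C) = 0.22·h(square D) + 0.32·h(square C) + 0.3·0 + 0.16·1
Solving: h(square D) = 0.5085, h(square C) = 0.3998.
Starting from square D, the probability is 0.5085.

0.5085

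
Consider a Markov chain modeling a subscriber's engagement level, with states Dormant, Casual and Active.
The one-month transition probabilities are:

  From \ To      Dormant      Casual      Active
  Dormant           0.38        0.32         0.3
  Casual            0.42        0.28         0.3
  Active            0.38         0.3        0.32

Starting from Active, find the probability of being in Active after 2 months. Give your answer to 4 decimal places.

Sum over the intermediate state after 1 month:
P = P(Active→Dormant)·P(Dormant→Active) + P(Active→Casual)·P(Casual→Active) + P(Active→Active)·P(Active→Active)
  = 0.38×0.3 + 0.3×0.3 + 0.32×0.32
  = 0.1140 + 0.0900 + 0.1024 = 0.3064

0.3064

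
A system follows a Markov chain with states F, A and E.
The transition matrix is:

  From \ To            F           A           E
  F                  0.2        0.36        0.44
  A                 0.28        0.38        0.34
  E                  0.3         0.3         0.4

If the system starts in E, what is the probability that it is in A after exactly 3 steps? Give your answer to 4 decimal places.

Propagate the distribution vector 3 steps from E.
After 0 steps: (0.0000, 0.0000, 1.0000)
After 1 step: (0.3000, 0.3000, 0.4000)
After 2 steps: (0.2640, 0.3420, 0.3940)
After 3 steps: (0.2668, 0.3432, 0.3900)
P(in A after 3 steps) = 0.3432

0.3432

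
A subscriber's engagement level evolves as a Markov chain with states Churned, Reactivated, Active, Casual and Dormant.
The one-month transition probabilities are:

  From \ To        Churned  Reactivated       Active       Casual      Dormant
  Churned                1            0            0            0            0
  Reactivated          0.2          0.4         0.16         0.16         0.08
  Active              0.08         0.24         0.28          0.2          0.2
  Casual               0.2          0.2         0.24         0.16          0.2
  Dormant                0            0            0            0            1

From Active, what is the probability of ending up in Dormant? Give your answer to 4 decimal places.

Let h(s) be the probability of absorption at Dormant starting from transient state s. Then h(Dormant) = 1 and h(Churned) = 0. By first-step analysis:
h(Reactivated) = 0.2·0 + 0.4·h(Reactivated) + 0.16·h(Active) + 0.16·h(Casual) + 0.08·1
h(Active) = 0.08·0 + 0.24·h(Reactivated) + 0.28·h(Active) + 0.2·h(Casual) + 0.2·1
h(Casual) = 0.2·0 + 0.2·h(Reactivated) + 0.24·h(Active) + 0.16·h(Casual) + 0.2·1
Solving: h(Reactivated) = 0.4125, h(Active) = 0.5525, h(Casual) = 0.4942.
Starting from Active, the probability is 0.5525.

0.5525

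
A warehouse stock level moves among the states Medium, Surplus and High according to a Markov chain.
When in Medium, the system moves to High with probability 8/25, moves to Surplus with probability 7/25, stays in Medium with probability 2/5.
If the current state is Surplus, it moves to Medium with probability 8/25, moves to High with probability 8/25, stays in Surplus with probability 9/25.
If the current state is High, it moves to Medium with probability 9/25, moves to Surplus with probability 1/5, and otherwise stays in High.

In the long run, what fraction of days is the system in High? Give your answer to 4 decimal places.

0.3636

Let the stationary distribution be π with π = πP and π_1 + π_2 + π_3 = 1.
π_1 = 0.4·π_1 + 0.32·π_2 + 0.36·π_3
π_2 = 0.28·π_1 + 0.36·π_2 + 0.2·π_3
Solving with the normalization constraint gives π = (0.3636, 0.2727, 0.3636).
So the stationary probability of High is 0.3636.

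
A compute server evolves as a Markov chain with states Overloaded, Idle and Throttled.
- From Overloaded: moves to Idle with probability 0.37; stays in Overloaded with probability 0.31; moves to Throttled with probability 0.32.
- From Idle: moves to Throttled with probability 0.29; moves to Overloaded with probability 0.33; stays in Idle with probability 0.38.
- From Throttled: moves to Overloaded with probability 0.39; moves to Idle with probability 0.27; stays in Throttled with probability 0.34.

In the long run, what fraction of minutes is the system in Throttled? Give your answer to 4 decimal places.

0.3161

Let the stationary distribution be π with π = πP and π_1 + π_2 + π_3 = 1.
π_1 = 0.31·π_1 + 0.33·π_2 + 0.39·π_3
π_2 = 0.37·π_1 + 0.38·π_2 + 0.27·π_3
Solving with the normalization constraint gives π = (0.3421, 0.3418, 0.3161).
So the stationary probability of Throttled is 0.3161.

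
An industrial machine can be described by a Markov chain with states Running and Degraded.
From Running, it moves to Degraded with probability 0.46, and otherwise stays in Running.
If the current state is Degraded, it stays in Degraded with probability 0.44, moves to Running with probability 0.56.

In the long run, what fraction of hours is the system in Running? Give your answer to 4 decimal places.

Let the stationary distribution be π with π = πP and π_1 + π_2 = 1.
π_1 = 0.54·π_1 + 0.56·π_2
Solving with the normalization constraint gives π = (0.5490, 0.4510).
So the stationary probability of Running is 0.5490.

0.5490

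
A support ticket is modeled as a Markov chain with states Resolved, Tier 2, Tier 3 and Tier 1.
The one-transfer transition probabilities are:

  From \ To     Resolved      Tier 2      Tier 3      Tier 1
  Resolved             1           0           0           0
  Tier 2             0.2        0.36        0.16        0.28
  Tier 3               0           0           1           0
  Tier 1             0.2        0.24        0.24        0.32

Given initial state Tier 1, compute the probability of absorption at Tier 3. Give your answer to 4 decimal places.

Let h(s) be the probability of absorption at Tier 3 starting from transient state s. Then h(Tier 3) = 1 and h(Resolved) = 0. By first-step analysis:
h(Tier 2) = 0.2·0 + 0.36·h(Tier 2) + 0.16·1 + 0.28·h(Tier 1)
h(Tier 1) = 0.2·0 + 0.24·h(Tier 2) + 0.24·1 + 0.32·h(Tier 1)
Solving: h(Tier 2) = 0.4783, h(Tier 1) = 0.5217.
Starting from Tier 1, the probability is 0.5217.

0.5217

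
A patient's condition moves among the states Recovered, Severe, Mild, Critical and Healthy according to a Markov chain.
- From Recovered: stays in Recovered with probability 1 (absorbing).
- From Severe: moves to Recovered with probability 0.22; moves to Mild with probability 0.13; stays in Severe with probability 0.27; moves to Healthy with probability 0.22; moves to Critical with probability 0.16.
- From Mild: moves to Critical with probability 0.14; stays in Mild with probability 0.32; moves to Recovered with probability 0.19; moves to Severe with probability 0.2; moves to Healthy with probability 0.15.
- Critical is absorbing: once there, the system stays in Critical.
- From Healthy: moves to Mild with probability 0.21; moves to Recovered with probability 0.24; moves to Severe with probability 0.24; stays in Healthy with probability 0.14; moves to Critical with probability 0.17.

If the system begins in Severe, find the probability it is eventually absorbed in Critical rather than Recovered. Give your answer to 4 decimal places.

Let h(s) be the probability of absorption at Critical starting from transient state s. Then h(Critical) = 1 and h(Recovered) = 0. By first-step analysis:
h(Severe) = 0.22·0 + 0.27·h(Severe) + 0.13·h(Mild) + 0.16·1 + 0.22·h(Healthy)
h(Mild) = 0.19·0 + 0.2·h(Severe) + 0.32·h(Mild) + 0.14·1 + 0.15·h(Healthy)
h(Healthy) = 0.24·0 + 0.24·h(Severe) + 0.21·h(Mild) + 0.17·1 + 0.14·h(Healthy)
Solving: h(Severe) = 0.4202, h(Mild) = 0.4217, h(Healthy) = 0.4179.
Starting from Severe, the probability is 0.4202.

0.4202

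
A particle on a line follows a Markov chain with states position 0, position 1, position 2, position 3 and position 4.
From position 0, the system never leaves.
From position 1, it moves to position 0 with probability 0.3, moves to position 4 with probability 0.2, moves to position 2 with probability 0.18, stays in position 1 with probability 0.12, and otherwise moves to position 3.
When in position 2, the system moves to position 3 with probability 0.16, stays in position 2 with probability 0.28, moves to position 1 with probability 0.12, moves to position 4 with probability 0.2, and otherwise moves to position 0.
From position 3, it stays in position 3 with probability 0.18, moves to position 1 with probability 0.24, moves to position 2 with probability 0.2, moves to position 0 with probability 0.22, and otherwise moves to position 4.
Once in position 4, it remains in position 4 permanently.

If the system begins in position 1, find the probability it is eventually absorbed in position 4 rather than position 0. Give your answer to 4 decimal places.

Let h(s) be the probability of absorption at position 4 starting from transient state s. Then h(position 4) = 1 and h(position 0) = 0. By first-step analysis:
h(position 1) = 0.3·0 + 0.12·h(position 1) + 0.18·h(position 2) + 0.2·h(position 3) + 0.2·1
h(position 2) = 0.24·0 + 0.12·h(position 1) + 0.28·h(position 2) + 0.16·h(position 3) + 0.2·1
h(position 3) = 0.22·0 + 0.24·h(position 1) + 0.2·h(position 2) + 0.18·h(position 3) + 0.16·1
Solving: h(position 1) = 0.4138, h(position 2) = 0.4409, h(position 3) = 0.4238.
Starting from position 1, the probability is 0.4138.

0.4138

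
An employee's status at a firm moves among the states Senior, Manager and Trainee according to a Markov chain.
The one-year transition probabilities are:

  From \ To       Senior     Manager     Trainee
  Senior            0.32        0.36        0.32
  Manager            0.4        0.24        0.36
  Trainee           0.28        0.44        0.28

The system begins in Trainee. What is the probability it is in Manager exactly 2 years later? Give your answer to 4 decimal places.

0.3296

Sum over the intermediate state after 1 year:
P = P(Trainee→Senior)·P(Senior→Manager) + P(Trainee→Manager)·P(Manager→Manager) + P(Trainee→Trainee)·P(Trainee→Manager)
  = 0.28×0.36 + 0.44×0.24 + 0.28×0.44
  = 0.1008 + 0.1056 + 0.1232 = 0.3296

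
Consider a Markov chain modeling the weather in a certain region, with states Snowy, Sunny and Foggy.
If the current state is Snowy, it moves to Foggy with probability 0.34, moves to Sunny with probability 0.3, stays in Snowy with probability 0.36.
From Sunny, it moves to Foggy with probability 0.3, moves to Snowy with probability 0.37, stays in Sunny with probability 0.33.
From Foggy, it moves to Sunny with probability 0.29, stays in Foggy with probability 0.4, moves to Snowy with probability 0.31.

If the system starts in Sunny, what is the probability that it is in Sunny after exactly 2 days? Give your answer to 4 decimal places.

0.3069

Sum over the intermediate state after 1 day:
P = P(Sunny→Snowy)·P(Snowy→Sunny) + P(Sunny→Sunny)·P(Sunny→Sunny) + P(Sunny→Foggy)·P(Foggy→Sunny)
  = 0.37×0.3 + 0.33×0.33 + 0.3×0.29
  = 0.1110 + 0.1089 + 0.0870 = 0.3069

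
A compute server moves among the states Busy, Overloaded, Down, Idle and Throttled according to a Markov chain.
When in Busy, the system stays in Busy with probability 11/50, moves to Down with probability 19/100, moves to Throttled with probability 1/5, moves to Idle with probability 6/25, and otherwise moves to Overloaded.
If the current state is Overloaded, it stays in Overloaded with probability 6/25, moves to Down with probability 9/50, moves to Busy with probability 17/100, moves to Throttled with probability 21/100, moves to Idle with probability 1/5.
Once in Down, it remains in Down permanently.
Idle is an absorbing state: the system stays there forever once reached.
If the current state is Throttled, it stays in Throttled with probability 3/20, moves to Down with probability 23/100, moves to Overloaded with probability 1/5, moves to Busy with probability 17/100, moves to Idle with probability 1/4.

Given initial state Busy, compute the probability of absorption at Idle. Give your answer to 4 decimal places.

0.5452

Let h(s) be the probability of absorption at Idle starting from transient state s. Then h(Idle) = 1 and h(Down) = 0. By first-step analysis:
h(Busy) = 0.22·h(Busy) + 0.15·h(Overloaded) + 0.19·0 + 0.24·1 + 0.2·h(Throttled)
h(Overloaded) = 0.17·h(Busy) + 0.24·h(Overloaded) + 0.18·0 + 0.2·1 + 0.21·h(Throttled)
h(Throttled) = 0.17·h(Busy) + 0.2·h(Overloaded) + 0.23·0 + 0.25·1 + 0.15·h(Throttled)
Solving: h(Busy) = 0.5452, h(Overloaded) = 0.5310, h(Throttled) = 0.5281.
Starting from Busy, the probability is 0.5452.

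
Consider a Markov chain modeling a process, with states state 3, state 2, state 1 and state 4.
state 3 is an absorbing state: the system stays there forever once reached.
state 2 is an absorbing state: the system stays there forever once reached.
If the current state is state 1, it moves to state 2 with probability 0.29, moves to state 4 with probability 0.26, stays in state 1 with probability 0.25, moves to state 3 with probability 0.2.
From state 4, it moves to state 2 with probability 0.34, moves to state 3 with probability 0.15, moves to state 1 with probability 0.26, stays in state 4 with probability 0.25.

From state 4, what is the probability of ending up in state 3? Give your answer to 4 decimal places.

0.3324

Let h(s) be the probability of absorption at state 3 starting from transient state s. Then h(state 3) = 1 and h(state 2) = 0. By first-step analysis:
h(state 1) = 0.2·1 + 0.29·0 + 0.25·h(state 1) + 0.26·h(state 4)
h(state 4) = 0.15·1 + 0.34·0 + 0.26·h(state 1) + 0.25·h(state 4)
Solving: h(state 1) = 0.3819, h(state 4) = 0.3324.
Starting from state 4, the probability is 0.3324.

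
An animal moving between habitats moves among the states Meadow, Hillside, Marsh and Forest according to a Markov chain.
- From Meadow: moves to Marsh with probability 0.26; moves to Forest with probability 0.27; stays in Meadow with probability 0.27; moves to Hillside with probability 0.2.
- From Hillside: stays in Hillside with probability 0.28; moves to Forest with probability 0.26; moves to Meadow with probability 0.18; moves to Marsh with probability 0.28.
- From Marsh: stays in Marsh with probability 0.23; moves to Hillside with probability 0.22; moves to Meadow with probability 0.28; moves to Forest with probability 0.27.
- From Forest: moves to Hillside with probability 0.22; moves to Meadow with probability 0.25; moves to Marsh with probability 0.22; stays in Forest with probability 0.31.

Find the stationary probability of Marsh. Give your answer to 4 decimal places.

0.2460

Let the stationary distribution be π with π = πP and π_1 + π_2 + π_3 + π_4 = 1.
π_1 = 0.27·π_1 + 0.18·π_2 + 0.28·π_3 + 0.25·π_4
π_2 = 0.2·π_1 + 0.28·π_2 + 0.22·π_3 + 0.22·π_4
π_3 = 0.26·π_1 + 0.28·π_2 + 0.23·π_3 + 0.22·π_4
Solving with the normalization constraint gives π = (0.2463, 0.2288, 0.2460, 0.2789).
So the stationary probability of Marsh is 0.2460.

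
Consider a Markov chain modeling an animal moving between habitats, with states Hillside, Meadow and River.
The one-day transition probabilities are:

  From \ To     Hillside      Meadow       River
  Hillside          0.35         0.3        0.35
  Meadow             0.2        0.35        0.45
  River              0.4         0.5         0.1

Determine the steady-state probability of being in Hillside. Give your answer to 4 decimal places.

0.3084

Let the stationary distribution be π with π = πP and π_1 + π_2 + π_3 = 1.
π_1 = 0.35·π_1 + 0.2·π_2 + 0.4·π_3
π_2 = 0.3·π_1 + 0.35·π_2 + 0.5·π_3
Solving with the normalization constraint gives π = (0.3084, 0.3812, 0.3105).
So the stationary probability of Hillside is 0.3084.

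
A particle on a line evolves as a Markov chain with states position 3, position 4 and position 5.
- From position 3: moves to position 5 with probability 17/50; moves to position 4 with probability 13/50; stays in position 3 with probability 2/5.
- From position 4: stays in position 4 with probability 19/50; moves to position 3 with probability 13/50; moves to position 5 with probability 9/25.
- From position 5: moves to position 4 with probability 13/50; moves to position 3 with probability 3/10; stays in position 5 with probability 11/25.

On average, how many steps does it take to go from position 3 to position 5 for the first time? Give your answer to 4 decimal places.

2.8909

Let t(s) be the expected number of steps to first reach position 5 from state s, with t(position 5) = 0. Conditioning on the first step:
t(position 3) = 1 + 0.4·t(position 3) + 0.26·t(position 4)
t(position 4) = 1 + 0.26·t(position 3) + 0.38·t(position 4)
Solving: t(position 3) = 2.8909, t(position 4) = 2.8252.
Expected steps from position 3 to position 5: 2.8909.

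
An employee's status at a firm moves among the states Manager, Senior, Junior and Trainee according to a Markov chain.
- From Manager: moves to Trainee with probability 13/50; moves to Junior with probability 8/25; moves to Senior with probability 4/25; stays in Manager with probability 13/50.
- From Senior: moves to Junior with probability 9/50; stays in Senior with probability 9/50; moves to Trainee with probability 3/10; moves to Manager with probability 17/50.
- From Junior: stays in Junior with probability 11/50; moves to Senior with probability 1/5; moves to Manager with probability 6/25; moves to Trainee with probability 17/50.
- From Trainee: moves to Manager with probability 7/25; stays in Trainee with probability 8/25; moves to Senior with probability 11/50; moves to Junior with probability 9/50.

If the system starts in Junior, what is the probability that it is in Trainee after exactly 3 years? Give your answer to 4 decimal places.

Propagate the distribution vector 3 years from Junior.
After 0 years: (0.0000, 0.0000, 1.0000, 0.0000)
After 1 year: (0.2400, 0.2000, 0.2200, 0.3400)
After 2 years: (0.2784, 0.1932, 0.2224, 0.3060)
After 3 years: (0.2771, 0.1911, 0.2279, 0.3039)
P(in Trainee after 3 years) = 0.3039

0.3039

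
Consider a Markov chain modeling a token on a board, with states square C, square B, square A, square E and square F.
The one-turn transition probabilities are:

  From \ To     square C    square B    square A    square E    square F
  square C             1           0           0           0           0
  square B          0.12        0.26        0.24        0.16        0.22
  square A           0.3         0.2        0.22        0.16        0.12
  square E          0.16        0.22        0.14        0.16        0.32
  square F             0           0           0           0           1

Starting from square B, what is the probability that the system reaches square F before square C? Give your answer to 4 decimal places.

Let h(s) be the probability of absorption at square F starting from transient state s. Then h(square F) = 1 and h(square C) = 0. By first-step analysis:
h(square B) = 0.12·0 + 0.26·h(square B) + 0.24·h(square A) + 0.16·h(square E) + 0.22·1
h(square A) = 0.3·0 + 0.2·h(square B) + 0.22·h(square A) + 0.16·h(square E) + 0.12·1
h(square E) = 0.16·0 + 0.22·h(square B) + 0.14·h(square A) + 0.16·h(square E) + 0.32·1
Solving: h(square B) = 0.5633, h(square A) = 0.4211, h(square E) = 0.5987.
Starting from square B, the probability is 0.5633.

0.5633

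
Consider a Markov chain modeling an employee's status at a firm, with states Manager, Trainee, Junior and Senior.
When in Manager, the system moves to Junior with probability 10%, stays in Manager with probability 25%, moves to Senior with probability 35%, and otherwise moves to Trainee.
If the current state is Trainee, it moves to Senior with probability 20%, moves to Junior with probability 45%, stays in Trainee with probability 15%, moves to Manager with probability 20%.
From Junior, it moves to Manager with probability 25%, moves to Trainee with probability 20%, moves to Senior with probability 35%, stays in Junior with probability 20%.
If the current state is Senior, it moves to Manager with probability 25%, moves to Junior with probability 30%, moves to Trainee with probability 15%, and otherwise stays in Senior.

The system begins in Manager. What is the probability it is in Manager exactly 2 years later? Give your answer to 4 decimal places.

Propagate the distribution vector 2 years from Manager.
After 0 years: (1.0000, 0.0000, 0.0000, 0.0000)
After 1 year: (0.2500, 0.3000, 0.1000, 0.3500)
After 2 years: (0.2350, 0.1925, 0.2850, 0.2875)
P(in Manager after 2 years) = 0.2350

0.2350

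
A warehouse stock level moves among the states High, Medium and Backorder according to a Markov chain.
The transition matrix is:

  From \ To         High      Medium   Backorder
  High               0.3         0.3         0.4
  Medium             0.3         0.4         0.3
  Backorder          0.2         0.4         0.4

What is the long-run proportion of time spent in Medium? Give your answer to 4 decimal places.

Let the stationary distribution be π with π = πP and π_1 + π_2 + π_3 = 1.
π_1 = 0.3·π_1 + 0.3·π_2 + 0.2·π_3
π_2 = 0.3·π_1 + 0.4·π_2 + 0.4·π_3
Solving with the normalization constraint gives π = (0.2637, 0.3736, 0.3626).
So the stationary probability of Medium is 0.3736.

0.3736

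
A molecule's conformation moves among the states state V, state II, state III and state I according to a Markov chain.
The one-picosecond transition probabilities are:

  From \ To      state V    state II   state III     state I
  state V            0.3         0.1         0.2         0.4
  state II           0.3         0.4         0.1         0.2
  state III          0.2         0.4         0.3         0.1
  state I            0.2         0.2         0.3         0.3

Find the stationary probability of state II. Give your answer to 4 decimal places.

Let the stationary distribution be π with π = πP and π_1 + π_2 + π_3 + π_4 = 1.
π_1 = 0.3·π_1 + 0.3·π_2 + 0.2·π_3 + 0.2·π_4
π_2 = 0.1·π_1 + 0.4·π_2 + 0.4·π_3 + 0.2·π_4
π_3 = 0.2·π_1 + 0.1·π_2 + 0.3·π_3 + 0.3·π_4
Solving with the normalization constraint gives π = (0.2526, 0.2734, 0.2201, 0.2539).
So the stationary probability of state II is 0.2734.

0.2734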